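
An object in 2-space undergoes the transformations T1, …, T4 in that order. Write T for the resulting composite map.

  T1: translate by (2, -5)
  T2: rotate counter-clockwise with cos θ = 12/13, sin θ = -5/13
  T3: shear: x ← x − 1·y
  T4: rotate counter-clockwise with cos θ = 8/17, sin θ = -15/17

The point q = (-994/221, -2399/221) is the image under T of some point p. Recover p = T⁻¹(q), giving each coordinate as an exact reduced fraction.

p = (0, -4)

T1 = [1 0 2; 0 1 -5; 0 0 1]
T2·T1 = [12/13 5/13 -1/13; -5/13 12/13 -70/13; 0 0 1]
T3·…·T1 = [17/13 -7/13 69/13; -5/13 12/13 -70/13; 0 0 1]
T4·…·T1 = [61/221 124/221 -498/221; -295/221 201/221 -1595/221; 0 0 1]
det M = 1; M⁻¹ = [201/221 -124/221 -2; 295/221 61/221 5; 0 0 1]
M⁻¹ · (-994/221, -2399/221)ᵀ = (0, -4)ᵀ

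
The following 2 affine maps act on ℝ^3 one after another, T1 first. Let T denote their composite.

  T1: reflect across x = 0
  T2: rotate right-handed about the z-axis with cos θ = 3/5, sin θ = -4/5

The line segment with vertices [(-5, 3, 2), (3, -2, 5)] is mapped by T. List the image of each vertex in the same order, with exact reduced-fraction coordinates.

T1 reflect across x = 0: (-5, 3, 2) → (5, 3, 2); (3, -2, 5) → (-3, -2, 5)
T2 rotate right-handed about the z-axis with cos θ = 3/5, sin θ = -4/5: (5, 3, 2) → (27/5, -11/5, 2); (-3, -2, 5) → (-17/5, 6/5, 5)

image vertices: (27/5, -11/5, 2), (-17/5, 6/5, 5)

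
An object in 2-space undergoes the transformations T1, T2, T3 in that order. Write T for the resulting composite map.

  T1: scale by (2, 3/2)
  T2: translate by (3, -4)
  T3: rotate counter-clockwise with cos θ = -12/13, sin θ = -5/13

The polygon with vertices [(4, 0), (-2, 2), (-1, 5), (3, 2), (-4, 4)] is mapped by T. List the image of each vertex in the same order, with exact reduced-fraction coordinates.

T1 scale by (2, 3/2): (4, 0) → (8, 0); (-2, 2) → (-4, 3); (-1, 5) → (-2, 15/2); (3, 2) → (6, 3); (-4, 4) → (-8, 6)
T2 translate by (3, -4): (8, 0) → (11, -4); (-4, 3) → (-1, -1); (-2, 15/2) → (1, 7/2); (6, 3) → (9, -1); (-8, 6) → (-5, 2)
T3 rotate counter-clockwise with cos θ = -12/13, sin θ = -5/13: (11, -4) → (-152/13, -7/13); (-1, -1) → (7/13, 17/13); (1, 7/2) → (11/26, -47/13); (9, -1) → (-113/13, -33/13); (-5, 2) → (70/13, 1/13)

image vertices: (-152/13, -7/13), (7/13, 17/13), (11/26, -47/13), (-113/13, -33/13), (70/13, 1/13)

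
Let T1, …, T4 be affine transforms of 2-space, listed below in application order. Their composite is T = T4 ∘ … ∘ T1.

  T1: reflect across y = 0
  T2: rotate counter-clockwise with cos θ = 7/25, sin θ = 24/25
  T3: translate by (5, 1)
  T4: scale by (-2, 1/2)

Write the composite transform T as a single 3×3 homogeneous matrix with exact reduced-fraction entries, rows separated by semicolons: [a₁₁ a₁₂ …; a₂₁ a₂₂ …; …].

T1 = [1 0 0; 0 -1 0; 0 0 1]
T2·T1 = [7/25 24/25 0; 24/25 -7/25 0; 0 0 1]
T3·…·T1 = [7/25 24/25 5; 24/25 -7/25 1; 0 0 1]
T4·…·T1 = [-14/25 -48/25 -10; 12/25 -7/50 1/2; 0 0 1]

T = [-14/25 -48/25 -10; 12/25 -7/50 1/2; 0 0 1]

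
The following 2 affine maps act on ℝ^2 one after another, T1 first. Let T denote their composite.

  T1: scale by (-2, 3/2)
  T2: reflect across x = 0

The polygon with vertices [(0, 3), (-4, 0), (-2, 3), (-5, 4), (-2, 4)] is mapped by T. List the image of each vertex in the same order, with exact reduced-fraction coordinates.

image vertices: (0, 9/2), (-8, 0), (-4, 9/2), (-10, 6), (-4, 6)

T1 scale by (-2, 3/2): (0, 3) → (0, 9/2); (-4, 0) → (8, 0); (-2, 3) → (4, 9/2); (-5, 4) → (10, 6); (-2, 4) → (4, 6)
T2 reflect across x = 0: (0, 9/2) → (0, 9/2); (8, 0) → (-8, 0); (4, 9/2) → (-4, 9/2); (10, 6) → (-10, 6); (4, 6) → (-4, 6)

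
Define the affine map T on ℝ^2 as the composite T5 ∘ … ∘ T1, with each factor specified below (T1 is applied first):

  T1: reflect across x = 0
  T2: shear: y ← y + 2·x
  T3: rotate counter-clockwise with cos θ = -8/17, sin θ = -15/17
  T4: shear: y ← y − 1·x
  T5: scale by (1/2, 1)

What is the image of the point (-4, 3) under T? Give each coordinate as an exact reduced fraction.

T1 reflect across x = 0: (-4, 3) → (4, 3)
T2 shear: y ← y + 2·x: (4, 3) → (4, 11)
T3 rotate counter-clockwise with cos θ = -8/17, sin θ = -15/17: (4, 11) → (133/17, -148/17)
T4 shear: y ← y − 1·x: (133/17, -148/17) → (133/17, -281/17)
T5 scale by (1/2, 1): (133/17, -281/17) → (133/34, -281/17)

T(p) = (133/34, -281/17)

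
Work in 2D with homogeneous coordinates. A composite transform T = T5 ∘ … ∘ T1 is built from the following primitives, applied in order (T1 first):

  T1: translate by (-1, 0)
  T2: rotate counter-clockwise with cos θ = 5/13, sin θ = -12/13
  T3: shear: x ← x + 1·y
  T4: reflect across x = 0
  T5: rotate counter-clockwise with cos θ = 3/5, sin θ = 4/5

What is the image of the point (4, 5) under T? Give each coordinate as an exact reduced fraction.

T(p) = (-148/65, -289/65)

T1 translate by (-1, 0): (4, 5) → (3, 5)
T2 rotate counter-clockwise with cos θ = 5/13, sin θ = -12/13: (3, 5) → (75/13, -11/13)
T3 shear: x ← x + 1·y: (75/13, -11/13) → (64/13, -11/13)
T4 reflect across x = 0: (64/13, -11/13) → (-64/13, -11/13)
T5 rotate counter-clockwise with cos θ = 3/5, sin θ = 4/5: (-64/13, -11/13) → (-148/65, -289/65)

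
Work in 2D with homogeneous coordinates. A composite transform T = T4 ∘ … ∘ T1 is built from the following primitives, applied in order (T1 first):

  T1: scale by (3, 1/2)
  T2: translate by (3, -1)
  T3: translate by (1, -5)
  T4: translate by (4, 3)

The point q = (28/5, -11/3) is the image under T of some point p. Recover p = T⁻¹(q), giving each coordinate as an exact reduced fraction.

p = (-4/5, -4/3)

T1 = [3 0 0; 0 1/2 0; 0 0 1]
T2·T1 = [3 0 3; 0 1/2 -1; 0 0 1]
T3·…·T1 = [3 0 4; 0 1/2 -6; 0 0 1]
T4·…·T1 = [3 0 8; 0 1/2 -3; 0 0 1]
det M = 3/2; M⁻¹ = [1/3 0 -8/3; 0 2 6; 0 0 1]
M⁻¹ · (28/5, -11/3)ᵀ = (-4/5, -4/3)ᵀ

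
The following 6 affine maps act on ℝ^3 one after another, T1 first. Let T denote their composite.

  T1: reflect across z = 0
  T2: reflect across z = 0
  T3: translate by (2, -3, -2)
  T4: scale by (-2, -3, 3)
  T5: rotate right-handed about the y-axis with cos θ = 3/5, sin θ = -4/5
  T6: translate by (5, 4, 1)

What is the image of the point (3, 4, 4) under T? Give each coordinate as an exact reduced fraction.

T1 reflect across z = 0: (3, 4, 4) → (3, 4, -4)
T2 reflect across z = 0: (3, 4, -4) → (3, 4, 4)
T3 translate by (2, -3, -2): (3, 4, 4) → (5, 1, 2)
T4 scale by (-2, -3, 3): (5, 1, 2) → (-10, -3, 6)
T5 rotate right-handed about the y-axis with cos θ = 3/5, sin θ = -4/5: (-10, -3, 6) → (-54/5, -3, -22/5)
T6 translate by (5, 4, 1): (-54/5, -3, -22/5) → (-29/5, 1, -17/5)

T(p) = (-29/5, 1, -17/5)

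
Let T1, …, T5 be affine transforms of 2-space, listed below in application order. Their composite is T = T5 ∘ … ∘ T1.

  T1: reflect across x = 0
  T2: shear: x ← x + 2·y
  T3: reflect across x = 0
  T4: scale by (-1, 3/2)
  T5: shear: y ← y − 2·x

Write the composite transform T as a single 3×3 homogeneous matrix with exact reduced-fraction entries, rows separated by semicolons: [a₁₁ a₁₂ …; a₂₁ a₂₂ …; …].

T = [-1 2 0; 2 -5/2 0; 0 0 1]

T1 = [-1 0 0; 0 1 0; 0 0 1]
T2·T1 = [-1 2 0; 0 1 0; 0 0 1]
T3·…·T1 = [1 -2 0; 0 1 0; 0 0 1]
T4·…·T1 = [-1 2 0; 0 3/2 0; 0 0 1]
T5·…·T1 = [-1 2 0; 2 -5/2 0; 0 0 1]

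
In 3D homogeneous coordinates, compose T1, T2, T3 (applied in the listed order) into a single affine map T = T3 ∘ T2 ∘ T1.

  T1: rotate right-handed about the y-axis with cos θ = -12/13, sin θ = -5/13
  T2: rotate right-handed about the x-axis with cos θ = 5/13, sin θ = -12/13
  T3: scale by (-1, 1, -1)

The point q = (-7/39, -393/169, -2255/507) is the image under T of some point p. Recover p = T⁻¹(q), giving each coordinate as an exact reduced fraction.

T1 = [-12/13 0 -5/13 0; 0 1 0 0; 5/13 0 -12/13 0; 0 0 0 1]
T2·T1 = [-12/13 0 -5/13 0; 60/169 5/13 -144/169 0; 25/169 -12/13 -60/169 0; 0 0 0 1]
T3·…·T1 = [12/13 0 5/13 0; 60/169 5/13 -144/169 0; -25/169 12/13 60/169 0; 0 0 0 1]
det M = 1; M⁻¹ = [12/13 60/169 -25/169 0; 0 5/13 12/13 0; 5/13 -144/169 60/169 0; 0 0 0 1]
M⁻¹ · (-7/39, -393/169, -2255/507)ᵀ = (-1/3, -5, 1/3)ᵀ

p = (-1/3, -5, 1/3)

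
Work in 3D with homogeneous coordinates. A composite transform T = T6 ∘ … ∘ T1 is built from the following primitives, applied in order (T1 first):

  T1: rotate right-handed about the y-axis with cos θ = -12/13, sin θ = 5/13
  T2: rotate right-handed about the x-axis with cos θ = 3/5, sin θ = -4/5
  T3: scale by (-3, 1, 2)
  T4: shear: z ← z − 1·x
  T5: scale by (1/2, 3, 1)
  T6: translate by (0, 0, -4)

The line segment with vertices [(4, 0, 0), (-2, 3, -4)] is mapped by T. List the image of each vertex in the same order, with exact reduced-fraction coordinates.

T1 rotate right-handed about the y-axis with cos θ = -12/13, sin θ = 5/13: (4, 0, 0) → (-48/13, 0, -20/13); (-2, 3, -4) → (4/13, 3, 58/13)
T2 rotate right-handed about the x-axis with cos θ = 3/5, sin θ = -4/5: (-48/13, 0, -20/13) → (-48/13, -16/13, -12/13); (4/13, 3, 58/13) → (4/13, 349/65, 18/65)
T3 scale by (-3, 1, 2): (-48/13, -16/13, -12/13) → (144/13, -16/13, -24/13); (4/13, 349/65, 18/65) → (-12/13, 349/65, 36/65)
T4 shear: z ← z − 1·x: (144/13, -16/13, -24/13) → (144/13, -16/13, -168/13); (-12/13, 349/65, 36/65) → (-12/13, 349/65, 96/65)
T5 scale by (1/2, 3, 1): (144/13, -16/13, -168/13) → (72/13, -48/13, -168/13); (-12/13, 349/65, 96/65) → (-6/13, 1047/65, 96/65)
T6 translate by (0, 0, -4): (72/13, -48/13, -168/13) → (72/13, -48/13, -220/13); (-6/13, 1047/65, 96/65) → (-6/13, 1047/65, -164/65)

image vertices: (72/13, -48/13, -220/13), (-6/13, 1047/65, -164/65)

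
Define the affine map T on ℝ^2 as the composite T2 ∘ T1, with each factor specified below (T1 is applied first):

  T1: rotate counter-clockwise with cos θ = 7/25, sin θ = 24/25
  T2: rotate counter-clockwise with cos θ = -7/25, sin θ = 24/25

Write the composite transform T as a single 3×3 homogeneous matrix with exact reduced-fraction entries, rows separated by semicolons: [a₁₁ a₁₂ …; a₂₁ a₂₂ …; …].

T1 = [7/25 -24/25 0; 24/25 7/25 0; 0 0 1]
T2·T1 = [-1 0 0; 0 -1 0; 0 0 1]

T = [-1 0 0; 0 -1 0; 0 0 1]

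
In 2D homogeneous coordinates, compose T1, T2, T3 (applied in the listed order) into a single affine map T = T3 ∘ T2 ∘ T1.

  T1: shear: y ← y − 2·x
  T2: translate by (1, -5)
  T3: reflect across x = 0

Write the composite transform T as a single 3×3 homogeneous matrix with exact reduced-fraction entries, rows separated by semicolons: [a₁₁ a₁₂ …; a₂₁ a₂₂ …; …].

T = [-1 0 -1; -2 1 -5; 0 0 1]

T1 = [1 0 0; -2 1 0; 0 0 1]
T2·T1 = [1 0 1; -2 1 -5; 0 0 1]
T3·…·T1 = [-1 0 -1; -2 1 -5; 0 0 1]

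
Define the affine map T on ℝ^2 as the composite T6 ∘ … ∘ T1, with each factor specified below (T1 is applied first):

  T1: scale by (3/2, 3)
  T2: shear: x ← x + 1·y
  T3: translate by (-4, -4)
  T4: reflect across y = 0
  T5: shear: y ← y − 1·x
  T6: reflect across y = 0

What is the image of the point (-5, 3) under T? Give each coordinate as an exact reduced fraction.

T1 scale by (3/2, 3): (-5, 3) → (-15/2, 9)
T2 shear: x ← x + 1·y: (-15/2, 9) → (3/2, 9)
T3 translate by (-4, -4): (3/2, 9) → (-5/2, 5)
T4 reflect across y = 0: (-5/2, 5) → (-5/2, -5)
T5 shear: y ← y − 1·x: (-5/2, -5) → (-5/2, -5/2)
T6 reflect across y = 0: (-5/2, -5/2) → (-5/2, 5/2)

T(p) = (-5/2, 5/2)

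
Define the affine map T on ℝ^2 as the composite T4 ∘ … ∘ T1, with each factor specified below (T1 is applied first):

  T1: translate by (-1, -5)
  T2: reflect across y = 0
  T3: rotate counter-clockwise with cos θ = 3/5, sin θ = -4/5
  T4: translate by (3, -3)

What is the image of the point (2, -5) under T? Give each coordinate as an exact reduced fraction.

T(p) = (58/5, 11/5)

T1 translate by (-1, -5): (2, -5) → (1, -10)
T2 reflect across y = 0: (1, -10) → (1, 10)
T3 rotate counter-clockwise with cos θ = 3/5, sin θ = -4/5: (1, 10) → (43/5, 26/5)
T4 translate by (3, -3): (43/5, 26/5) → (58/5, 11/5)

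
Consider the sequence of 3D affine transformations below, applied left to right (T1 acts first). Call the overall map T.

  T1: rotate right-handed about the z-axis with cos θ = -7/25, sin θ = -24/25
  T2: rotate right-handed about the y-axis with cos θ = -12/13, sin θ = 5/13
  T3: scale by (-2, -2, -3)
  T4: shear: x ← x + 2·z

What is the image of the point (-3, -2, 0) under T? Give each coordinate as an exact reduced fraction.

T1 rotate right-handed about the z-axis with cos θ = -7/25, sin θ = -24/25: (-3, -2, 0) → (-27/25, 86/25, 0)
T2 rotate right-handed about the y-axis with cos θ = -12/13, sin θ = 5/13: (-27/25, 86/25, 0) → (324/325, 86/25, 27/65)
T3 scale by (-2, -2, -3): (324/325, 86/25, 27/65) → (-648/325, -172/25, -81/65)
T4 shear: x ← x + 2·z: (-648/325, -172/25, -81/65) → (-1458/325, -172/25, -81/65)

T(p) = (-1458/325, -172/25, -81/65)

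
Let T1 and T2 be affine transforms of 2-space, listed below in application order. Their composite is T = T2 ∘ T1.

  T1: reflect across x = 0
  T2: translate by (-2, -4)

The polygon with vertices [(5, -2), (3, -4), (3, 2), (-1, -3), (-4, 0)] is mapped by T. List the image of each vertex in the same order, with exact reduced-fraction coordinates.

T1 reflect across x = 0: (5, -2) → (-5, -2); (3, -4) → (-3, -4); (3, 2) → (-3, 2); (-1, -3) → (1, -3); (-4, 0) → (4, 0)
T2 translate by (-2, -4): (-5, -2) → (-7, -6); (-3, -4) → (-5, -8); (-3, 2) → (-5, -2); (1, -3) → (-1, -7); (4, 0) → (2, -4)

image vertices: (-7, -6), (-5, -8), (-5, -2), (-1, -7), (2, -4)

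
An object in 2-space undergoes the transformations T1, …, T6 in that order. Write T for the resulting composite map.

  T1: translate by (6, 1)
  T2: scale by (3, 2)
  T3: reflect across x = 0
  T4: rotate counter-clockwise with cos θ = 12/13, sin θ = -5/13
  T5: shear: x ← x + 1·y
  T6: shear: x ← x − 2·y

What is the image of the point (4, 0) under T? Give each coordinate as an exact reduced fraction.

T1 translate by (6, 1): (4, 0) → (10, 1)
T2 scale by (3, 2): (10, 1) → (30, 2)
T3 reflect across x = 0: (30, 2) → (-30, 2)
T4 rotate counter-clockwise with cos θ = 12/13, sin θ = -5/13: (-30, 2) → (-350/13, 174/13)
T5 shear: x ← x + 1·y: (-350/13, 174/13) → (-176/13, 174/13)
T6 shear: x ← x − 2·y: (-176/13, 174/13) → (-524/13, 174/13)

T(p) = (-524/13, 174/13)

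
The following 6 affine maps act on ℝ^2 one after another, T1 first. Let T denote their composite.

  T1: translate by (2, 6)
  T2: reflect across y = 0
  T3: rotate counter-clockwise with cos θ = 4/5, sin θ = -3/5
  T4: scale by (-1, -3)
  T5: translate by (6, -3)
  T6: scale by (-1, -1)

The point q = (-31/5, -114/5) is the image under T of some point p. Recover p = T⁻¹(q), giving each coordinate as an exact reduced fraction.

T1 = [1 0 2; 0 1 6; 0 0 1]
T2·T1 = [1 0 2; 0 -1 -6; 0 0 1]
T3·…·T1 = [4/5 -3/5 -2; -3/5 -4/5 -6; 0 0 1]
T4·…·T1 = [-4/5 3/5 2; 9/5 12/5 18; 0 0 1]
T5·…·T1 = [-4/5 3/5 8; 9/5 12/5 15; 0 0 1]
T6·…·T1 = [4/5 -3/5 -8; -9/5 -12/5 -15; 0 0 1]
det M = -3; M⁻¹ = [4/5 -1/5 17/5; -3/5 -4/15 -44/5; 0 0 1]
M⁻¹ · (-31/5, -114/5)ᵀ = (3, 1)ᵀ

p = (3, 1)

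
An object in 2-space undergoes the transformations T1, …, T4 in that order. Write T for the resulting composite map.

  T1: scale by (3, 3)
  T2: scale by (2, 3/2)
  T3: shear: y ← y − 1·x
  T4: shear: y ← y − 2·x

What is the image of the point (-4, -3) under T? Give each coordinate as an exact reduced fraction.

T1 scale by (3, 3): (-4, -3) → (-12, -9)
T2 scale by (2, 3/2): (-12, -9) → (-24, -27/2)
T3 shear: y ← y − 1·x: (-24, -27/2) → (-24, 21/2)
T4 shear: y ← y − 2·x: (-24, 21/2) → (-24, 117/2)

T(p) = (-24, 117/2)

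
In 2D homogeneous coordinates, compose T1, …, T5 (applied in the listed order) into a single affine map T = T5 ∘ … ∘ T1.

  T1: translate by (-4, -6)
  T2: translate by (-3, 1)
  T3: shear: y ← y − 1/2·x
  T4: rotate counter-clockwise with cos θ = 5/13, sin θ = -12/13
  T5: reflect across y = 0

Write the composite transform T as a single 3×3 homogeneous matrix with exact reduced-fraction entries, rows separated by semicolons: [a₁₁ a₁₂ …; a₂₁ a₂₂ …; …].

T1 = [1 0 -4; 0 1 -6; 0 0 1]
T2·T1 = [1 0 -7; 0 1 -5; 0 0 1]
T3·…·T1 = [1 0 -7; -1/2 1 -3/2; 0 0 1]
T4·…·T1 = [-1/13 12/13 -53/13; -29/26 5/13 153/26; 0 0 1]
T5·…·T1 = [-1/13 12/13 -53/13; 29/26 -5/13 -153/26; 0 0 1]

T = [-1/13 12/13 -53/13; 29/26 -5/13 -153/26; 0 0 1]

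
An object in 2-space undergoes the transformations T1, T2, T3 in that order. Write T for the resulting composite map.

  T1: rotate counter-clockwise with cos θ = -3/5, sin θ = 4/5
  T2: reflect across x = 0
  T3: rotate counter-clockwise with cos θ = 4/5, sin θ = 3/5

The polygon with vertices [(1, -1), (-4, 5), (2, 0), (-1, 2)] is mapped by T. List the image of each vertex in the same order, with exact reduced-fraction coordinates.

T1 rotate counter-clockwise with cos θ = -3/5, sin θ = 4/5: (1, -1) → (1/5, 7/5); (-4, 5) → (-8/5, -31/5); (2, 0) → (-6/5, 8/5); (-1, 2) → (-1, -2)
T2 reflect across x = 0: (1/5, 7/5) → (-1/5, 7/5); (-8/5, -31/5) → (8/5, -31/5); (-6/5, 8/5) → (6/5, 8/5); (-1, -2) → (1, -2)
T3 rotate counter-clockwise with cos θ = 4/5, sin θ = 3/5: (-1/5, 7/5) → (-1, 1); (8/5, -31/5) → (5, -4); (6/5, 8/5) → (0, 2); (1, -2) → (2, -1)

image vertices: (-1, 1), (5, -4), (0, 2), (2, -1)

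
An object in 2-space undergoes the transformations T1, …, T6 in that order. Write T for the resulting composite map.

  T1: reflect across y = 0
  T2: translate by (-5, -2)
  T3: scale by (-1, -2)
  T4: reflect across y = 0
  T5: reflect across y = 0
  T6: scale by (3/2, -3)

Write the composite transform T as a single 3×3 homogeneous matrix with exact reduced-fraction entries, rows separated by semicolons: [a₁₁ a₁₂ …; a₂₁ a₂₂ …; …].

T1 = [1 0 0; 0 -1 0; 0 0 1]
T2·T1 = [1 0 -5; 0 -1 -2; 0 0 1]
T3·…·T1 = [-1 0 5; 0 2 4; 0 0 1]
T4·…·T1 = [-1 0 5; 0 -2 -4; 0 0 1]
T5·…·T1 = [-1 0 5; 0 2 4; 0 0 1]
T6·…·T1 = [-3/2 0 15/2; 0 -6 -12; 0 0 1]

T = [-3/2 0 15/2; 0 -6 -12; 0 0 1]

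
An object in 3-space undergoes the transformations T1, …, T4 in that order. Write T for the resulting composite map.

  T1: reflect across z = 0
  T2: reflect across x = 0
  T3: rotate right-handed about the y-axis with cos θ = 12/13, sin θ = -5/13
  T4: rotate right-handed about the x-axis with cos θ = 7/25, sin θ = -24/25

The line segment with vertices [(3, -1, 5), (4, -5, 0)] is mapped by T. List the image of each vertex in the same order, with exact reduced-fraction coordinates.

T1 reflect across z = 0: (3, -1, 5) → (3, -1, -5); (4, -5, 0) → (4, -5, 0)
T2 reflect across x = 0: (3, -1, -5) → (-3, -1, -5); (4, -5, 0) → (-4, -5, 0)
T3 rotate right-handed about the y-axis with cos θ = 12/13, sin θ = -5/13: (-3, -1, -5) → (-11/13, -1, -75/13); (-4, -5, 0) → (-48/13, -5, -20/13)
T4 rotate right-handed about the x-axis with cos θ = 7/25, sin θ = -24/25: (-11/13, -1, -75/13) → (-11/13, -1891/325, -213/325); (-48/13, -5, -20/13) → (-48/13, -187/65, 284/65)

image vertices: (-11/13, -1891/325, -213/325), (-48/13, -187/65, 284/65)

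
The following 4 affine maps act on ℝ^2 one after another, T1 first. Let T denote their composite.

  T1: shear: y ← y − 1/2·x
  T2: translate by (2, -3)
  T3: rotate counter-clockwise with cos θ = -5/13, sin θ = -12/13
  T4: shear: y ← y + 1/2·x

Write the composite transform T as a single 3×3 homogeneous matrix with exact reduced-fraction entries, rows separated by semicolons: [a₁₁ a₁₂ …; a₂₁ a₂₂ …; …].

T1 = [1 0 0; -1/2 1 0; 0 0 1]
T2·T1 = [1 0 2; -1/2 1 -3; 0 0 1]
T3·…·T1 = [-11/13 12/13 -46/13; -19/26 -5/13 -9/13; 0 0 1]
T4·…·T1 = [-11/13 12/13 -46/13; -15/13 1/13 -32/13; 0 0 1]

T = [-11/13 12/13 -46/13; -15/13 1/13 -32/13; 0 0 1]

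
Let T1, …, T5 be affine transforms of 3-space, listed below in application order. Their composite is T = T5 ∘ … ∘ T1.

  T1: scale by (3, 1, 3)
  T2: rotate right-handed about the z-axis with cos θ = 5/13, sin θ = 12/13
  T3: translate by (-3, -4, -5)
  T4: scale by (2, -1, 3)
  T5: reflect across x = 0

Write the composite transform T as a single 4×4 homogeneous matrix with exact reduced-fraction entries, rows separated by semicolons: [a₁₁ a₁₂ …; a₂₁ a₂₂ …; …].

T = [-30/13 24/13 0 6; -36/13 -5/13 0 4; 0 0 9 -15; 0 0 0 1]

T1 = [3 0 0 0; 0 1 0 0; 0 0 3 0; 0 0 0 1]
T2·T1 = [15/13 -12/13 0 0; 36/13 5/13 0 0; 0 0 3 0; 0 0 0 1]
T3·…·T1 = [15/13 -12/13 0 -3; 36/13 5/13 0 -4; 0 0 3 -5; 0 0 0 1]
T4·…·T1 = [30/13 -24/13 0 -6; -36/13 -5/13 0 4; 0 0 9 -15; 0 0 0 1]
T5·…·T1 = [-30/13 24/13 0 6; -36/13 -5/13 0 4; 0 0 9 -15; 0 0 0 1]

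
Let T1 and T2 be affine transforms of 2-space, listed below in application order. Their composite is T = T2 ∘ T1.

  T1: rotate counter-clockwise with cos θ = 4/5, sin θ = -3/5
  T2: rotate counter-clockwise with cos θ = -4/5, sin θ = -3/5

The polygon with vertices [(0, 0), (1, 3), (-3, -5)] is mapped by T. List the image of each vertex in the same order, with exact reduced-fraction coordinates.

image vertices: (0, 0), (-1, -3), (3, 5)

T1 rotate counter-clockwise with cos θ = 4/5, sin θ = -3/5: (0, 0) → (0, 0); (1, 3) → (13/5, 9/5); (-3, -5) → (-27/5, -11/5)
T2 rotate counter-clockwise with cos θ = -4/5, sin θ = -3/5: (0, 0) → (0, 0); (13/5, 9/5) → (-1, -3); (-27/5, -11/5) → (3, 5)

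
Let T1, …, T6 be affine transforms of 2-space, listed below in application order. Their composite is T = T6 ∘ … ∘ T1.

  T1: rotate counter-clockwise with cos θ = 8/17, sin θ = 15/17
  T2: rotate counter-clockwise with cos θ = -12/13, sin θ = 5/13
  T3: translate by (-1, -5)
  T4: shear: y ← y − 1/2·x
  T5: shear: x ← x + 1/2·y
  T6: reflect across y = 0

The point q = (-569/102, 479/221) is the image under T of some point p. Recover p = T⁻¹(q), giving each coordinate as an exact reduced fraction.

p = (7/3, -8/3)

T1 = [8/17 -15/17 0; 15/17 8/17 0; 0 0 1]
T2·T1 = [-171/221 140/221 0; -140/221 -171/221 0; 0 0 1]
T3·…·T1 = [-171/221 140/221 -1; -140/221 -171/221 -5; 0 0 1]
T4·…·T1 = [-171/221 140/221 -1; -109/442 -241/221 -9/2; 0 0 1]
T5·…·T1 = [-61/68 3/34 -13/4; -109/442 -241/221 -9/2; 0 0 1]
T6·…·T1 = [-61/68 3/34 -13/4; 109/442 241/221 9/2; 0 0 1]
det M = -1; M⁻¹ = [-241/221 3/34 -67/17; 109/442 61/68 -55/17; 0 0 1]
M⁻¹ · (-569/102, 479/221)ᵀ = (7/3, -8/3)ᵀ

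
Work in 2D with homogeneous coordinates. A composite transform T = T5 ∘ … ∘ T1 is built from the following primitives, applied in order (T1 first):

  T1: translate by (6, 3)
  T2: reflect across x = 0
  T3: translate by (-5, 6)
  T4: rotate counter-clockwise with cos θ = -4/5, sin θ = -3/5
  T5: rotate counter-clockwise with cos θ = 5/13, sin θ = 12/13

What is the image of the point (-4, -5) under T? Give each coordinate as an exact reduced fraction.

T(p) = (28/13, 101/13)

T1 translate by (6, 3): (-4, -5) → (2, -2)
T2 reflect across x = 0: (2, -2) → (-2, -2)
T3 translate by (-5, 6): (-2, -2) → (-7, 4)
T4 rotate counter-clockwise with cos θ = -4/5, sin θ = -3/5: (-7, 4) → (8, 1)
T5 rotate counter-clockwise with cos θ = 5/13, sin θ = 12/13: (8, 1) → (28/13, 101/13)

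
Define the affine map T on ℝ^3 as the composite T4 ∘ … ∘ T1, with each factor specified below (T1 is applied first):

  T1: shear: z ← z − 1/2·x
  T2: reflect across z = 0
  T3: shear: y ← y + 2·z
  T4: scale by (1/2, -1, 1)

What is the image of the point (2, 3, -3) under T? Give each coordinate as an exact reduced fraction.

T(p) = (1, -11, 4)

T1 shear: z ← z − 1/2·x: (2, 3, -3) → (2, 3, -4)
T2 reflect across z = 0: (2, 3, -4) → (2, 3, 4)
T3 shear: y ← y + 2·z: (2, 3, 4) → (2, 11, 4)
T4 scale by (1/2, -1, 1): (2, 11, 4) → (1, -11, 4)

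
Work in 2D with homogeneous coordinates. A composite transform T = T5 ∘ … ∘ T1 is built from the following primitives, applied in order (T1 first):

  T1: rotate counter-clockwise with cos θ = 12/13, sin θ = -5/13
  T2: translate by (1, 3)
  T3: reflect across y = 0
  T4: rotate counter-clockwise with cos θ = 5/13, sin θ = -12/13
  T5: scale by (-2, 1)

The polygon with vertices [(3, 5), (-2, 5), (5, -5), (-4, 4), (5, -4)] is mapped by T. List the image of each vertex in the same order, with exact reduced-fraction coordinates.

T1 rotate counter-clockwise with cos θ = 12/13, sin θ = -5/13: (3, 5) → (61/13, 45/13); (-2, 5) → (1/13, 70/13); (5, -5) → (35/13, -85/13); (-4, 4) → (-28/13, 68/13); (5, -4) → (40/13, -73/13)
T2 translate by (1, 3): (61/13, 45/13) → (74/13, 84/13); (1/13, 70/13) → (14/13, 109/13); (35/13, -85/13) → (48/13, -46/13); (-28/13, 68/13) → (-15/13, 107/13); (40/13, -73/13) → (53/13, -34/13)
T3 reflect across y = 0: (74/13, 84/13) → (74/13, -84/13); (14/13, 109/13) → (14/13, -109/13); (48/13, -46/13) → (48/13, 46/13); (-15/13, 107/13) → (-15/13, -107/13); (53/13, -34/13) → (53/13, 34/13)
T4 rotate counter-clockwise with cos θ = 5/13, sin θ = -12/13: (74/13, -84/13) → (-638/169, -1308/169); (14/13, -109/13) → (-1238/169, -713/169); (48/13, 46/13) → (792/169, -346/169); (-15/13, -107/13) → (-1359/169, -355/169); (53/13, 34/13) → (673/169, -466/169)
T5 scale by (-2, 1): (-638/169, -1308/169) → (1276/169, -1308/169); (-1238/169, -713/169) → (2476/169, -713/169); (792/169, -346/169) → (-1584/169, -346/169); (-1359/169, -355/169) → (2718/169, -355/169); (673/169, -466/169) → (-1346/169, -466/169)

image vertices: (1276/169, -1308/169), (2476/169, -713/169), (-1584/169, -346/169), (2718/169, -355/169), (-1346/169, -466/169)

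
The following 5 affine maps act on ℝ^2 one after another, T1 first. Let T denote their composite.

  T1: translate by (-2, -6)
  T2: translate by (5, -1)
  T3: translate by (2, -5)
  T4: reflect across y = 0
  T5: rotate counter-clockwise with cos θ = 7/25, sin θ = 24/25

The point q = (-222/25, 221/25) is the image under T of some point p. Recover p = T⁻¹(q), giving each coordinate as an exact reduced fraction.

p = (1, 1)

T1 = [1 0 -2; 0 1 -6; 0 0 1]
T2·T1 = [1 0 3; 0 1 -7; 0 0 1]
T3·…·T1 = [1 0 5; 0 1 -12; 0 0 1]
T4·…·T1 = [1 0 5; 0 -1 12; 0 0 1]
T5·…·T1 = [7/25 24/25 -253/25; 24/25 -7/25 204/25; 0 0 1]
det M = -1; M⁻¹ = [7/25 24/25 -5; 24/25 -7/25 12; 0 0 1]
M⁻¹ · (-222/25, 221/25)ᵀ = (1, 1)ᵀ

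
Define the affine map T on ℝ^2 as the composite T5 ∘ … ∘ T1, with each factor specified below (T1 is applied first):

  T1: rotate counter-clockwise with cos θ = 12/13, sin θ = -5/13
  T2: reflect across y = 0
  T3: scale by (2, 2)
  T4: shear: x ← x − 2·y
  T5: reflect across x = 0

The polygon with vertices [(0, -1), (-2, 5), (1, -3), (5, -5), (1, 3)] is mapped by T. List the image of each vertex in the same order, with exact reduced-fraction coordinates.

T1 rotate counter-clockwise with cos θ = 12/13, sin θ = -5/13: (0, -1) → (-5/13, -12/13); (-2, 5) → (1/13, 70/13); (1, -3) → (-3/13, -41/13); (5, -5) → (35/13, -85/13); (1, 3) → (27/13, 31/13)
T2 reflect across y = 0: (-5/13, -12/13) → (-5/13, 12/13); (1/13, 70/13) → (1/13, -70/13); (-3/13, -41/13) → (-3/13, 41/13); (35/13, -85/13) → (35/13, 85/13); (27/13, 31/13) → (27/13, -31/13)
T3 scale by (2, 2): (-5/13, 12/13) → (-10/13, 24/13); (1/13, -70/13) → (2/13, -140/13); (-3/13, 41/13) → (-6/13, 82/13); (35/13, 85/13) → (70/13, 170/13); (27/13, -31/13) → (54/13, -62/13)
T4 shear: x ← x − 2·y: (-10/13, 24/13) → (-58/13, 24/13); (2/13, -140/13) → (282/13, -140/13); (-6/13, 82/13) → (-170/13, 82/13); (70/13, 170/13) → (-270/13, 170/13); (54/13, -62/13) → (178/13, -62/13)
T5 reflect across x = 0: (-58/13, 24/13) → (58/13, 24/13); (282/13, -140/13) → (-282/13, -140/13); (-170/13, 82/13) → (170/13, 82/13); (-270/13, 170/13) → (270/13, 170/13); (178/13, -62/13) → (-178/13, -62/13)

image vertices: (58/13, 24/13), (-282/13, -140/13), (170/13, 82/13), (270/13, 170/13), (-178/13, -62/13)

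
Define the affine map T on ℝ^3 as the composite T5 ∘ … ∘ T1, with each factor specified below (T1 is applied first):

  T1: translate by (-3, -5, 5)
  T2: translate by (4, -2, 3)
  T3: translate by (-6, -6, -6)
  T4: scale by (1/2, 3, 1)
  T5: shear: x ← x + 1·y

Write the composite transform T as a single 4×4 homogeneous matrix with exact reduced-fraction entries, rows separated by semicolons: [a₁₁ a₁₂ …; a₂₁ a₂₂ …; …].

T1 = [1 0 0 -3; 0 1 0 -5; 0 0 1 5; 0 0 0 1]
T2·T1 = [1 0 0 1; 0 1 0 -7; 0 0 1 8; 0 0 0 1]
T3·…·T1 = [1 0 0 -5; 0 1 0 -13; 0 0 1 2; 0 0 0 1]
T4·…·T1 = [1/2 0 0 -5/2; 0 3 0 -39; 0 0 1 2; 0 0 0 1]
T5·…·T1 = [1/2 3 0 -83/2; 0 3 0 -39; 0 0 1 2; 0 0 0 1]

T = [1/2 3 0 -83/2; 0 3 0 -39; 0 0 1 2; 0 0 0 1]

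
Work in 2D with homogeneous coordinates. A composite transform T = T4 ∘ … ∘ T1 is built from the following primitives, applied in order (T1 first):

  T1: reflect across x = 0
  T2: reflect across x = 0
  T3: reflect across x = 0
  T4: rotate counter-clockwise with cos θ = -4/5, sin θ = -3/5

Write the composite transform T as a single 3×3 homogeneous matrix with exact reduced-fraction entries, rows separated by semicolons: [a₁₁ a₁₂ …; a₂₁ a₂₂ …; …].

T1 = [-1 0 0; 0 1 0; 0 0 1]
T2·T1 = [1 0 0; 0 1 0; 0 0 1]
T3·…·T1 = [-1 0 0; 0 1 0; 0 0 1]
T4·…·T1 = [4/5 3/5 0; 3/5 -4/5 0; 0 0 1]

T = [4/5 3/5 0; 3/5 -4/5 0; 0 0 1]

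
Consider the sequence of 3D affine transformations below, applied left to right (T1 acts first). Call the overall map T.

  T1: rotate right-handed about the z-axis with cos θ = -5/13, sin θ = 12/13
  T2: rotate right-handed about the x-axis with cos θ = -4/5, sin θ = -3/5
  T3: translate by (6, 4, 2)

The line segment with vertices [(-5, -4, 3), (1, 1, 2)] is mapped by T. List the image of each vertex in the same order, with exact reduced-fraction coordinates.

T1 rotate right-handed about the z-axis with cos θ = -5/13, sin θ = 12/13: (-5, -4, 3) → (73/13, -40/13, 3); (1, 1, 2) → (-17/13, 7/13, 2)
T2 rotate right-handed about the x-axis with cos θ = -4/5, sin θ = -3/5: (73/13, -40/13, 3) → (73/13, 277/65, -36/65); (-17/13, 7/13, 2) → (-17/13, 10/13, -25/13)
T3 translate by (6, 4, 2): (73/13, 277/65, -36/65) → (151/13, 537/65, 94/65); (-17/13, 10/13, -25/13) → (61/13, 62/13, 1/13)

image vertices: (151/13, 537/65, 94/65), (61/13, 62/13, 1/13)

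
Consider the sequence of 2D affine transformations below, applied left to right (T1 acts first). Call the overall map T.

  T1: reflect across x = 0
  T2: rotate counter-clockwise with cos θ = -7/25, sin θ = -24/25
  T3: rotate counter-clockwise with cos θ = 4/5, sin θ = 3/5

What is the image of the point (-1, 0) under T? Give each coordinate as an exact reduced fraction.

T(p) = (44/125, -117/125)

T1 reflect across x = 0: (-1, 0) → (1, 0)
T2 rotate counter-clockwise with cos θ = -7/25, sin θ = -24/25: (1, 0) → (-7/25, -24/25)
T3 rotate counter-clockwise with cos θ = 4/5, sin θ = 3/5: (-7/25, -24/25) → (44/125, -117/125)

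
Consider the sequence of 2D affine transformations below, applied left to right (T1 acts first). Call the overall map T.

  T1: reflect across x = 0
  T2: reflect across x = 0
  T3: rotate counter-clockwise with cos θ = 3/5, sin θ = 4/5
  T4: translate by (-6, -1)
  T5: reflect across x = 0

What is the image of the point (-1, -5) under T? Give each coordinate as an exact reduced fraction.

T(p) = (13/5, -24/5)

T1 reflect across x = 0: (-1, -5) → (1, -5)
T2 reflect across x = 0: (1, -5) → (-1, -5)
T3 rotate counter-clockwise with cos θ = 3/5, sin θ = 4/5: (-1, -5) → (17/5, -19/5)
T4 translate by (-6, -1): (17/5, -19/5) → (-13/5, -24/5)
T5 reflect across x = 0: (-13/5, -24/5) → (13/5, -24/5)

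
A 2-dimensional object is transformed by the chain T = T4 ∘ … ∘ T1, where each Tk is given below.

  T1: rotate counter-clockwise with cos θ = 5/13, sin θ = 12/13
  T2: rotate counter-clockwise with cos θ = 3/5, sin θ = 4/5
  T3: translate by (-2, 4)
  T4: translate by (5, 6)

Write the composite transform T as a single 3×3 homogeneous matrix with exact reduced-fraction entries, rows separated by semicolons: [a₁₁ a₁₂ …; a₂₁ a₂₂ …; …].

T = [-33/65 -56/65 3; 56/65 -33/65 10; 0 0 1]

T1 = [5/13 -12/13 0; 12/13 5/13 0; 0 0 1]
T2·T1 = [-33/65 -56/65 0; 56/65 -33/65 0; 0 0 1]
T3·…·T1 = [-33/65 -56/65 -2; 56/65 -33/65 4; 0 0 1]
T4·…·T1 = [-33/65 -56/65 3; 56/65 -33/65 10; 0 0 1]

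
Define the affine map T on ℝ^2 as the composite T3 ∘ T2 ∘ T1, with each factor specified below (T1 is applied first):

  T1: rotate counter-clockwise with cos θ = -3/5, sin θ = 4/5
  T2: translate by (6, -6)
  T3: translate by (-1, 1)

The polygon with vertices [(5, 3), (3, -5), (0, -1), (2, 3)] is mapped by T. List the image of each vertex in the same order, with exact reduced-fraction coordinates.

T1 rotate counter-clockwise with cos θ = -3/5, sin θ = 4/5: (5, 3) → (-27/5, 11/5); (3, -5) → (11/5, 27/5); (0, -1) → (4/5, 3/5); (2, 3) → (-18/5, -1/5)
T2 translate by (6, -6): (-27/5, 11/5) → (3/5, -19/5); (11/5, 27/5) → (41/5, -3/5); (4/5, 3/5) → (34/5, -27/5); (-18/5, -1/5) → (12/5, -31/5)
T3 translate by (-1, 1): (3/5, -19/5) → (-2/5, -14/5); (41/5, -3/5) → (36/5, 2/5); (34/5, -27/5) → (29/5, -22/5); (12/5, -31/5) → (7/5, -26/5)

image vertices: (-2/5, -14/5), (36/5, 2/5), (29/5, -22/5), (7/5, -26/5)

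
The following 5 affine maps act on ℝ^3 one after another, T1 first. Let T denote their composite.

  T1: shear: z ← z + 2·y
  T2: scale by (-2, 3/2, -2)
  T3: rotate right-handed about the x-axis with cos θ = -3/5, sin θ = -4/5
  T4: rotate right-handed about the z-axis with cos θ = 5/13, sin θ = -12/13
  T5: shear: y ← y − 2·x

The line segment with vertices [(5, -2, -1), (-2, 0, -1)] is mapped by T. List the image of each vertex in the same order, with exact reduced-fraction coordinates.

T1 shear: z ← z + 2·y: (5, -2, -1) → (5, -2, -5); (-2, 0, -1) → (-2, 0, -1)
T2 scale by (-2, 3/2, -2): (5, -2, -5) → (-10, -3, 10); (-2, 0, -1) → (4, 0, 2)
T3 rotate right-handed about the x-axis with cos θ = -3/5, sin θ = -4/5: (-10, -3, 10) → (-10, 49/5, -18/5); (4, 0, 2) → (4, 8/5, -6/5)
T4 rotate right-handed about the z-axis with cos θ = 5/13, sin θ = -12/13: (-10, 49/5, -18/5) → (26/5, 13, -18/5); (4, 8/5, -6/5) → (196/65, -40/13, -6/5)
T5 shear: y ← y − 2·x: (26/5, 13, -18/5) → (26/5, 13/5, -18/5); (196/65, -40/13, -6/5) → (196/65, -592/65, -6/5)

image vertices: (26/5, 13/5, -18/5), (196/65, -592/65, -6/5)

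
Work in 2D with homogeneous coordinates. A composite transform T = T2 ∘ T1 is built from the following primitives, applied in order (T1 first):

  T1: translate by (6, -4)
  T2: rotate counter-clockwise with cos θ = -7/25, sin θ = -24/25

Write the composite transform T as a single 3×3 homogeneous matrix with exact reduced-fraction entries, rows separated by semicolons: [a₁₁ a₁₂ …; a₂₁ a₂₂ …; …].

T = [-7/25 24/25 -138/25; -24/25 -7/25 -116/25; 0 0 1]

T1 = [1 0 6; 0 1 -4; 0 0 1]
T2·T1 = [-7/25 24/25 -138/25; -24/25 -7/25 -116/25; 0 0 1]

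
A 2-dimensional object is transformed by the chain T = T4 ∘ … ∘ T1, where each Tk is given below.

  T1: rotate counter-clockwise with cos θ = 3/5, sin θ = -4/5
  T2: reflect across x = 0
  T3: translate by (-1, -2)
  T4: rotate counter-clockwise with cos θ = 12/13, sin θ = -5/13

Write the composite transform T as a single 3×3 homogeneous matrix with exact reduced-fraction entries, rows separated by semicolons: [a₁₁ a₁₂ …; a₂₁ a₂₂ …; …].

T1 = [3/5 4/5 0; -4/5 3/5 0; 0 0 1]
T2·T1 = [-3/5 -4/5 0; -4/5 3/5 0; 0 0 1]
T3·…·T1 = [-3/5 -4/5 -1; -4/5 3/5 -2; 0 0 1]
T4·…·T1 = [-56/65 -33/65 -22/13; -33/65 56/65 -19/13; 0 0 1]

T = [-56/65 -33/65 -22/13; -33/65 56/65 -19/13; 0 0 1]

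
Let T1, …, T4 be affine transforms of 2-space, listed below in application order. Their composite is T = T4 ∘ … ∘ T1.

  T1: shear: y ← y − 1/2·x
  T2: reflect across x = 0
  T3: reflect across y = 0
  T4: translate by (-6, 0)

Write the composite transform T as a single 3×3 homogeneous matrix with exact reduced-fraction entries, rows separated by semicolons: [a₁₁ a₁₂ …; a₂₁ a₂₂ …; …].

T = [-1 0 -6; 1/2 -1 0; 0 0 1]

T1 = [1 0 0; -1/2 1 0; 0 0 1]
T2·T1 = [-1 0 0; -1/2 1 0; 0 0 1]
T3·…·T1 = [-1 0 0; 1/2 -1 0; 0 0 1]
T4·…·T1 = [-1 0 -6; 1/2 -1 0; 0 0 1]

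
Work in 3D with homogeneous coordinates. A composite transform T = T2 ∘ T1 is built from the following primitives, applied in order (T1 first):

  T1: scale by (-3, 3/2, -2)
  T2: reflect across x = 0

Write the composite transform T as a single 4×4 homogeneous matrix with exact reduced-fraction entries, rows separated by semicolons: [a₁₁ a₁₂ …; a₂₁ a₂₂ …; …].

T1 = [-3 0 0 0; 0 3/2 0 0; 0 0 -2 0; 0 0 0 1]
T2·T1 = [3 0 0 0; 0 3/2 0 0; 0 0 -2 0; 0 0 0 1]

T = [3 0 0 0; 0 3/2 0 0; 0 0 -2 0; 0 0 0 1]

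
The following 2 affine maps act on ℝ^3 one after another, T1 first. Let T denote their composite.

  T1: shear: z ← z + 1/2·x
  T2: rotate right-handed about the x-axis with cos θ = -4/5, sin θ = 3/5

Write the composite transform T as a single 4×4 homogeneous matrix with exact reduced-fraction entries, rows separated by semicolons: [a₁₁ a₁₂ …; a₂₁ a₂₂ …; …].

T1 = [1 0 0 0; 0 1 0 0; 1/2 0 1 0; 0 0 0 1]
T2·T1 = [1 0 0 0; -3/10 -4/5 -3/5 0; -2/5 3/5 -4/5 0; 0 0 0 1]

T = [1 0 0 0; -3/10 -4/5 -3/5 0; -2/5 3/5 -4/5 0; 0 0 0 1]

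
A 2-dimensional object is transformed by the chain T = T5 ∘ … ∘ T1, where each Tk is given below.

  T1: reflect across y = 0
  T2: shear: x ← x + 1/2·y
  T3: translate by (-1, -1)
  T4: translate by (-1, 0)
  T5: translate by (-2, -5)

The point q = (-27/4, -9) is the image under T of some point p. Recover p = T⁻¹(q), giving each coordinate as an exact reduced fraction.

T1 = [1 0 0; 0 -1 0; 0 0 1]
T2·T1 = [1 -1/2 0; 0 -1 0; 0 0 1]
T3·…·T1 = [1 -1/2 -1; 0 -1 -1; 0 0 1]
T4·…·T1 = [1 -1/2 -2; 0 -1 -1; 0 0 1]
T5·…·T1 = [1 -1/2 -4; 0 -1 -6; 0 0 1]
det M = -1; M⁻¹ = [1 -1/2 1; 0 -1 -6; 0 0 1]
M⁻¹ · (-27/4, -9)ᵀ = (-5/4, 3)ᵀ

p = (-5/4, 3)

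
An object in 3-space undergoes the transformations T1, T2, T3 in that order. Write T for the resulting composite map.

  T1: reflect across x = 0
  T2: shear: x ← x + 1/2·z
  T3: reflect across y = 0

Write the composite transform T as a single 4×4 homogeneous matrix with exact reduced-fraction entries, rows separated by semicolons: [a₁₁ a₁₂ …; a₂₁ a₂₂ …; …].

T1 = [-1 0 0 0; 0 1 0 0; 0 0 1 0; 0 0 0 1]
T2·T1 = [-1 0 1/2 0; 0 1 0 0; 0 0 1 0; 0 0 0 1]
T3·…·T1 = [-1 0 1/2 0; 0 -1 0 0; 0 0 1 0; 0 0 0 1]

T = [-1 0 1/2 0; 0 -1 0 0; 0 0 1 0; 0 0 0 1]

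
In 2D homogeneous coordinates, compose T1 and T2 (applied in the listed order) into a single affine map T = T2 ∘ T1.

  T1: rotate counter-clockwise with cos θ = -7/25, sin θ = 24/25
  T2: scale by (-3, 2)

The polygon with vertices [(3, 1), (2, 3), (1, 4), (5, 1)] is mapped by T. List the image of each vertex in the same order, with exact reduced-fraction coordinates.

image vertices: (27/5, 26/5), (258/25, 54/25), (309/25, -8/25), (177/25, 226/25)

T1 rotate counter-clockwise with cos θ = -7/25, sin θ = 24/25: (3, 1) → (-9/5, 13/5); (2, 3) → (-86/25, 27/25); (1, 4) → (-103/25, -4/25); (5, 1) → (-59/25, 113/25)
T2 scale by (-3, 2): (-9/5, 13/5) → (27/5, 26/5); (-86/25, 27/25) → (258/25, 54/25); (-103/25, -4/25) → (309/25, -8/25); (-59/25, 113/25) → (177/25, 226/25)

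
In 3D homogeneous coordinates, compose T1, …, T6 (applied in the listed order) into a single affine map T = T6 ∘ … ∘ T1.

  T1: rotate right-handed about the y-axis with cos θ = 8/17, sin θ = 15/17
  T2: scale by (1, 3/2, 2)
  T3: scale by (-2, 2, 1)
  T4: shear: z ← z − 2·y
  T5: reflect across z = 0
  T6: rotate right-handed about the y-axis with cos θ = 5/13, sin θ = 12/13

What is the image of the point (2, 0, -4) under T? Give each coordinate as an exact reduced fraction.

T(p) = (1928/221, 0, -436/221)

T1 rotate right-handed about the y-axis with cos θ = 8/17, sin θ = 15/17: (2, 0, -4) → (-44/17, 0, -62/17)
T2 scale by (1, 3/2, 2): (-44/17, 0, -62/17) → (-44/17, 0, -124/17)
T3 scale by (-2, 2, 1): (-44/17, 0, -124/17) → (88/17, 0, -124/17)
T4 shear: z ← z − 2·y: (88/17, 0, -124/17) → (88/17, 0, -124/17)
T5 reflect across z = 0: (88/17, 0, -124/17) → (88/17, 0, 124/17)
T6 rotate right-handed about the y-axis with cos θ = 5/13, sin θ = 12/13: (88/17, 0, 124/17) → (1928/221, 0, -436/221)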